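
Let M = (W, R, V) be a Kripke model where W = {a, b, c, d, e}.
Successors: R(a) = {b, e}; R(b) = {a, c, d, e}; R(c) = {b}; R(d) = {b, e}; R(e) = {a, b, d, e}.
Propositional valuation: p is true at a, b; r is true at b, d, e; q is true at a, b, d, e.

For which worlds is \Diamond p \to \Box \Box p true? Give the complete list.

Let φ = \Diamond p \to \Box \Box p. Evaluate φ at each world:
  a (successors {b, e}): φ is false.
  b (successors {a, c, d, e}): φ is false.
  c (successors {b}): φ is false.
  d (successors {b, e}): φ is false.
  e (successors {a, b, d, e}): φ is false.
For instance, at c:
  At c: \Diamond p is true, \Box \Box p is false, so \Diamond p \to \Box \Box p is false.
    At c: \Diamond p requires p at some successor in {b}.
      p holds at b, so \Diamond p is true at c.
    At c: \Box \Box p requires \Box p at every successor {b}.
      \Box p fails at b, so \Box \Box p is false at c.
Satisfying worlds: none.

none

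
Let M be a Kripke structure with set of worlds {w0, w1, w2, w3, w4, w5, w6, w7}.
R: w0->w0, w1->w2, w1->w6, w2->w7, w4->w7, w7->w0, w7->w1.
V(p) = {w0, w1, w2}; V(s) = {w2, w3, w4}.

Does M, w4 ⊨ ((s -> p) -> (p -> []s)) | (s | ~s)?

At w4: (s -> p) -> (p -> []s) is true, s | ~s is true, so ((s -> p) -> (p -> []s)) | (s | ~s) is true.
  At w4: s -> p is false, p -> []s is true, so (s -> p) -> (p -> []s) is true.
    At w4: p is false, []s is false, so p -> []s is true.
      At w4: []s requires s at every successor {w7}.
        s fails at w7, so []s is false at w4.

Yes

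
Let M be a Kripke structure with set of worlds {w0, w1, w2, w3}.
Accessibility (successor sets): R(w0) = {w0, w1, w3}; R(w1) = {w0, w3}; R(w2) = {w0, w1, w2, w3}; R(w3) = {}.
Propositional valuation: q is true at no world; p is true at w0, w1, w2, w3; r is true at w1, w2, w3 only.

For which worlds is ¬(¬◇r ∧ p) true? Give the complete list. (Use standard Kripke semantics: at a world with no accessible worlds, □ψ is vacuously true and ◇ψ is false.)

Let φ = ¬(¬◇r ∧ p). Evaluate φ at each world:
  w0 (successors {w0, w1, w3}): φ is true.
  w1 (successors {w0, w3}): φ is true.
  w2 (successors {w0, w1, w2, w3}): φ is true.
  w3 (successors ∅): φ is false.
For instance, at w0:
  At w0: ¬◇r ∧ p is false, so ¬(¬◇r ∧ p) is true.
    At w0: ¬◇r is false, p is true, so ¬◇r ∧ p is false.
      At w0: ◇r is true, so ¬◇r is false.
Satisfying worlds: {w0, w1, w2}

w0, w1, w2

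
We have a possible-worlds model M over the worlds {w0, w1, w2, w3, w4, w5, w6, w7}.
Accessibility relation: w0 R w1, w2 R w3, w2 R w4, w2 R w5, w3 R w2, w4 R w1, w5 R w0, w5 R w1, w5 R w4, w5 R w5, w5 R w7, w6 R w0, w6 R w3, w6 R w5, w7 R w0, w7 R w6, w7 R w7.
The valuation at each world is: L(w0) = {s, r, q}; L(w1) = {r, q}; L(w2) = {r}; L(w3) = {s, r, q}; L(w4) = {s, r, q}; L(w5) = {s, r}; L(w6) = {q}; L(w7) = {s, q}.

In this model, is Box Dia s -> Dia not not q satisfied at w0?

At w0: Box Dia s is false, Dia not not q is true, so Box Dia s -> Dia not not q is true.
  At w0: Box Dia s requires Dia s at every successor {w1}.
    Dia s fails at w1, so Box Dia s is false at w0.
      At w1: no accessible worlds, so Dia s is false.
  At w0: Dia not not q requires not not q at some successor in {w1}.
    not not q holds at w1, so Dia not not q is true at w0.

Yes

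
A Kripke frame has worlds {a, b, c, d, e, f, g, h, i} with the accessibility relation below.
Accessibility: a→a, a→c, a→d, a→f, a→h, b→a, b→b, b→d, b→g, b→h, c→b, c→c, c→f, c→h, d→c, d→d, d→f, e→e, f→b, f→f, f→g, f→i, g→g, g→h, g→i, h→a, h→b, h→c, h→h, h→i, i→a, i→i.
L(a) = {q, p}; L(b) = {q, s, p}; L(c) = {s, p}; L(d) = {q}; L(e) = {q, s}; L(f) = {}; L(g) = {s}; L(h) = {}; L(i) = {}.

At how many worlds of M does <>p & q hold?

3

Let φ = <>p & q. Evaluate φ at each world:
  a (successors {a, c, d, f, h}): φ is true.
  b (successors {a, b, d, g, h}): φ is true.
  c (successors {b, c, f, h}): φ is false.
  d (successors {c, d, f}): φ is true.
  e (successors {e}): φ is false.
  f (successors {b, f, g, i}): φ is false.
  g (successors {g, h, i}): φ is false.
  h (successors {a, b, c, h, i}): φ is false.
  i (successors {a, i}): φ is false.
For instance, at a:
  At a: <>p is true, q is true, so <>p & q is true.
    At a: <>p requires p at some successor in {a, c, d, f, h}.
      p holds at a, so <>p is true at a.
Satisfying worlds: {a, b, d}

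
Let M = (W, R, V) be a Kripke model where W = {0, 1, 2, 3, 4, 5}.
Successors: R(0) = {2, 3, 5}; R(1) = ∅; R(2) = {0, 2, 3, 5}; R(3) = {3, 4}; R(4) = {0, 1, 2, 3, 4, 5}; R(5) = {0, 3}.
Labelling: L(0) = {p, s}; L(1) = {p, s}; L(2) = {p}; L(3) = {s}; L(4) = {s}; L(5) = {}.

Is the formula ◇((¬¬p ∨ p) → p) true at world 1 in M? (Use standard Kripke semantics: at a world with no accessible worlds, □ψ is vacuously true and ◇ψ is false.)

At 1: no accessible worlds, so ◇((¬¬p ∨ p) → p) is false.

No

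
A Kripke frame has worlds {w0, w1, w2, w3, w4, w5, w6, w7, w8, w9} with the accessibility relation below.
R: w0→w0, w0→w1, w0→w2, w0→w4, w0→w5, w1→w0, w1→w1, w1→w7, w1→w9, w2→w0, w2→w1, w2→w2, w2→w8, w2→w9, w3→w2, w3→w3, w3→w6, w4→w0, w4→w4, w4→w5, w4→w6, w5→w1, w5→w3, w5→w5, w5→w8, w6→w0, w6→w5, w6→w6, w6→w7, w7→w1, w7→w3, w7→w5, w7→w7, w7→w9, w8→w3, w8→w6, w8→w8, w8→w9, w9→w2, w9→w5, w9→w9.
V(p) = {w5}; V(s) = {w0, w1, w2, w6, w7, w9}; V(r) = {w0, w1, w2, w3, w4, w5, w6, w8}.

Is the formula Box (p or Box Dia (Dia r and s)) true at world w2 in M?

Yes

At w2: Box (p or Box Dia (Dia r and s)) requires p or Box Dia (Dia r and s) at every successor {w0, w1, w2, w8, w9}.
  At w0: p or Box Dia (Dia r and s) is true.
  At w1: p or Box Dia (Dia r and s) is true.
  At w2: p or Box Dia (Dia r and s) is true.
  At w8: p or Box Dia (Dia r and s) is true.
  At w9: p or Box Dia (Dia r and s) is true.
So Box (p or Box Dia (Dia r and s)) is true at w2.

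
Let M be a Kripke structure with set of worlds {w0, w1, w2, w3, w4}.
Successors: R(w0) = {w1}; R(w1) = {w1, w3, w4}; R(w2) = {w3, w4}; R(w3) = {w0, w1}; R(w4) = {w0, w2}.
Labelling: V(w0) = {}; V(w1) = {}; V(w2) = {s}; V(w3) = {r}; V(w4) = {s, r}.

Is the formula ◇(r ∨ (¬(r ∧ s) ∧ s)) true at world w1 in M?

At w1: ◇(r ∨ (¬(r ∧ s) ∧ s)) requires r ∨ (¬(r ∧ s) ∧ s) at some successor in {w1, w3, w4}.
  r ∨ (¬(r ∧ s) ∧ s) holds at w3, so ◇(r ∨ (¬(r ∧ s) ∧ s)) is true at w1.

Yes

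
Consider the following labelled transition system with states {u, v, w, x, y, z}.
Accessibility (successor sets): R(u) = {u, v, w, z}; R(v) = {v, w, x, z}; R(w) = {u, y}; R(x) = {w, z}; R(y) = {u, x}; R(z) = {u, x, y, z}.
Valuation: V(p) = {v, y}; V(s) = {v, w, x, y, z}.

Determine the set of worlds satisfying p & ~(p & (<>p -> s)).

none

Recall that <>ψ holds at a world iff ψ holds at some accessible world.
Let φ = p & ~(p & (<>p -> s)). Evaluate φ at each world:
  u (successors {u, v, w, z}): φ is false.
  v (successors {v, w, x, z}): φ is false.
  w (successors {u, y}): φ is false.
  x (successors {w, z}): φ is false.
  y (successors {u, x}): φ is false.
  z (successors {u, x, y, z}): φ is false.
For instance, at v:
  At v: p is true, ~(p & (<>p -> s)) is false, so p & ~(p & (<>p -> s)) is false.
    At v: p & (<>p -> s) is true, so ~(p & (<>p -> s)) is false.
      At v: p is true, <>p -> s is true, so p & (<>p -> s) is true.
Satisfying worlds: none.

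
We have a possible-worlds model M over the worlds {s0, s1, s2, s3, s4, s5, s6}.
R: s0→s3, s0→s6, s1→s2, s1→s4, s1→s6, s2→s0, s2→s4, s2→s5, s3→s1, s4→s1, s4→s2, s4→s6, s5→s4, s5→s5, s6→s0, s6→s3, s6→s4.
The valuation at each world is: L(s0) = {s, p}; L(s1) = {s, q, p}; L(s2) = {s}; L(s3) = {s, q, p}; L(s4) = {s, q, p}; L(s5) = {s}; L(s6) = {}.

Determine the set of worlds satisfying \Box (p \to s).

s0, s1, s2, s3, s4, s5, s6

Let φ = \Box (p \to s). Evaluate φ at each world:
  s0 (successors {s3, s6}): φ is true.
  s1 (successors {s2, s4, s6}): φ is true.
  s2 (successors {s0, s4, s5}): φ is true.
  s3 (successors {s1}): φ is true.
  s4 (successors {s1, s2, s6}): φ is true.
  s5 (successors {s4, s5}): φ is true.
  s6 (successors {s0, s3, s4}): φ is true.
For instance, at s0:
  At s0: \Box (p \to s) requires p \to s at every successor {s3, s6}.
    At s3: p \to s is true.
    At s6: p \to s is true.
  So \Box (p \to s) is true at s0.
Satisfying worlds: {s0, s1, s2, s3, s4, s5, s6}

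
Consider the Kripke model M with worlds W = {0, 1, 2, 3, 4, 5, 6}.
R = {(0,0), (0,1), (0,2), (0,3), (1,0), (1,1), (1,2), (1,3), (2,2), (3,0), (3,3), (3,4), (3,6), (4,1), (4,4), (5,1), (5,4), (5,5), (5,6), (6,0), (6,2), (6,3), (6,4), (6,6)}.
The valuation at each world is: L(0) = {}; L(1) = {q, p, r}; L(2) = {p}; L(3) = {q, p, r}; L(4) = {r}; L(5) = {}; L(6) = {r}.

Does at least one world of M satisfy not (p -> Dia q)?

Recall that Dia ψ holds at a world iff ψ holds at some accessible world.
Let φ = not (p -> Dia q). Evaluate φ at each world:
  0 (successors {0, 1, 2, 3}): φ is false.
  1 (successors {0, 1, 2, 3}): φ is false.
  2 (successors {2}): φ is true.
  3 (successors {0, 3, 4, 6}): φ is false.
  4 (successors {1, 4}): φ is false.
  5 (successors {1, 4, 5, 6}): φ is false.
  6 (successors {0, 2, 3, 4, 6}): φ is false.
Detail at 2 (witness):
  At 2: p -> Dia q is false, so not (p -> Dia q) is true.
    At 2: p is true, Dia q is false, so p -> Dia q is false.
      At 2: Dia q requires q at some successor in {2}.
        At 2: q is false.
      So Dia q is false at 2.

Yes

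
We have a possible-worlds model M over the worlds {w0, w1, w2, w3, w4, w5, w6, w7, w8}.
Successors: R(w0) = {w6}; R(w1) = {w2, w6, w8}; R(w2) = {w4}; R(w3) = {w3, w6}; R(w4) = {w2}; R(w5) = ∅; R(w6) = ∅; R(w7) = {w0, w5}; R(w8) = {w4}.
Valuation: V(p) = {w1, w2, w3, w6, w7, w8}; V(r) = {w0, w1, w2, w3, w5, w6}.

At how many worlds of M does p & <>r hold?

Let φ = p & <>r. Evaluate φ at each world:
  w0 (successors {w6}): φ is false.
  w1 (successors {w2, w6, w8}): φ is true.
  w2 (successors {w4}): φ is false.
  w3 (successors {w3, w6}): φ is true.
  w4 (successors {w2}): φ is false.
  w5 (successors ∅): φ is false.
  w6 (successors ∅): φ is false.
  w7 (successors {w0, w5}): φ is true.
  w8 (successors {w4}): φ is false.
For instance, at w2:
  At w2: p is true, <>r is false, so p & <>r is false.
    At w2: <>r requires r at some successor in {w4}.
      At w4: r is false.
    So <>r is false at w2.
Satisfying worlds: {w1, w3, w7}

3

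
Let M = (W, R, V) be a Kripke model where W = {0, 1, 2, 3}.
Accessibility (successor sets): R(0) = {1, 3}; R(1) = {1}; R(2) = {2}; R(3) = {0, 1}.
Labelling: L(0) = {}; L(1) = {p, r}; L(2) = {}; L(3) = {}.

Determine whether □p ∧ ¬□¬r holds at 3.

No

At 3: □p is false, ¬□¬r is true, so □p ∧ ¬□¬r is false.
  At 3: □p requires p at every successor {0, 1}.
    p fails at 0, so □p is false at 3.
  At 3: □¬r is false, so ¬□¬r is true.
    At 3: □¬r requires ¬r at every successor {0, 1}.
      ¬r fails at 1, so □¬r is false at 3.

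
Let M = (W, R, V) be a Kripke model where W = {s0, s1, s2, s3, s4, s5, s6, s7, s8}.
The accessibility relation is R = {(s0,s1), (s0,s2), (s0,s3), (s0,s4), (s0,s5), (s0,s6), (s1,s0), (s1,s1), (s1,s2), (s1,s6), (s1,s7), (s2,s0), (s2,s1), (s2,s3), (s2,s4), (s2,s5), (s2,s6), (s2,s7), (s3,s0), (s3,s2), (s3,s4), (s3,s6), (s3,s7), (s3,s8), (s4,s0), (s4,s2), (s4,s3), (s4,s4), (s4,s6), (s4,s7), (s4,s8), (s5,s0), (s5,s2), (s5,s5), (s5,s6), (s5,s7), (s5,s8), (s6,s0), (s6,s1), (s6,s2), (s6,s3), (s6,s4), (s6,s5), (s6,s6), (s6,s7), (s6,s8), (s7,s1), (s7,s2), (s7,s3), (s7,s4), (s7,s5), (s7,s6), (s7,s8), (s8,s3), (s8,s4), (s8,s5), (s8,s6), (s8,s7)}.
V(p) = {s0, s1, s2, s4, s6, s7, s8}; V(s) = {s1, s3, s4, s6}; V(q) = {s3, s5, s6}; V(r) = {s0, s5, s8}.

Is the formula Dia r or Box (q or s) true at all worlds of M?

Yes

Let φ = Dia r or Box (q or s). Evaluate φ at each world:
  s0 (successors {s1, s2, s3, s4, s5, s6}): φ is true.
  s1 (successors {s0, s1, s2, s6, s7}): φ is true.
  s2 (successors {s0, s1, s3, s4, s5, s6, s7}): φ is true.
  s3 (successors {s0, s2, s4, s6, s7, s8}): φ is true.
  s4 (successors {s0, s2, s3, s4, s6, s7, s8}): φ is true.
  s5 (successors {s0, s2, s5, s6, s7, s8}): φ is true.
  s6 (successors {s0, s1, s2, s3, s4, s5, s6, s7, s8}): φ is true.
  s7 (successors {s1, s2, s3, s4, s5, s6, s8}): φ is true.
  s8 (successors {s3, s4, s5, s6, s7}): φ is true.
For instance, at s4:
  At s4: Dia r is true, Box (q or s) is false, so Dia r or Box (q or s) is true.
    At s4: Dia r requires r at some successor in {s0, s2, s3, s4, s6, s7, s8}.
      r holds at s0, so Dia r is true at s4.
    At s4: Box (q or s) requires q or s at every successor {s0, s2, s3, s4, s6, s7, s8}.
      q or s fails at s0, so Box (q or s) is false at s4.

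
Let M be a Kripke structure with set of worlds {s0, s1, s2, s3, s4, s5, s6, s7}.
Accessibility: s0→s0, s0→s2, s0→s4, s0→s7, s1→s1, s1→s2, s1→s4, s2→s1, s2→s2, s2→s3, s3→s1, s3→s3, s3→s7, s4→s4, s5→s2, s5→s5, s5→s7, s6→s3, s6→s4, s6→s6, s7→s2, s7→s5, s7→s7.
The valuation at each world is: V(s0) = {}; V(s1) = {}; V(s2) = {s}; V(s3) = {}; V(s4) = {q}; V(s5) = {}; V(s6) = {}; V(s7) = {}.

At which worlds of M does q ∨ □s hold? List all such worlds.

s4

Let φ = q ∨ □s. Evaluate φ at each world:
  s0 (successors {s0, s2, s4, s7}): φ is false.
  s1 (successors {s1, s2, s4}): φ is false.
  s2 (successors {s1, s2, s3}): φ is false.
  s3 (successors {s1, s3, s7}): φ is false.
  s4 (successors {s4}): φ is true.
  s5 (successors {s2, s5, s7}): φ is false.
  s6 (successors {s3, s4, s6}): φ is false.
  s7 (successors {s2, s5, s7}): φ is false.
For instance, at s5:
  At s5: q is false, □s is false, so q ∨ □s is false.
    At s5: □s requires s at every successor {s2, s5, s7}.
      s fails at s5, so □s is false at s5.
Satisfying worlds: {s4}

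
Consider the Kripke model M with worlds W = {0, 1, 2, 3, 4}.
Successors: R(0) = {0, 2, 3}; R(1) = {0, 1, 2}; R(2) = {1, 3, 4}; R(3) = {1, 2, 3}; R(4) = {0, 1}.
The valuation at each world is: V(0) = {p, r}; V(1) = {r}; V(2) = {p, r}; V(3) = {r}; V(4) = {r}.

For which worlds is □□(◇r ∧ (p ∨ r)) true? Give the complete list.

0, 1, 2, 3, 4

Recall that □ψ holds at a world iff ψ holds at every accessible world, and ◇ψ holds iff ψ holds at some accessible world.
Let φ = □□(◇r ∧ (p ∨ r)). Evaluate φ at each world:
  0 (successors {0, 2, 3}): φ is true.
  1 (successors {0, 1, 2}): φ is true.
  2 (successors {1, 3, 4}): φ is true.
  3 (successors {1, 2, 3}): φ is true.
  4 (successors {0, 1}): φ is true.
For instance, at 4:
  At 4: □□(◇r ∧ (p ∨ r)) requires □(◇r ∧ (p ∨ r)) at every successor {0, 1}.
      At 0: □(◇r ∧ (p ∨ r)) requires ◇r ∧ (p ∨ r) at every successor {0, 2, 3}.
        At 0: ◇r ∧ (p ∨ r) is true.
        At 2: ◇r ∧ (p ∨ r) is true.
        At 3: ◇r ∧ (p ∨ r) is true.
      So □(◇r ∧ (p ∨ r)) is true at 0.
      At 1: □(◇r ∧ (p ∨ r)) requires ◇r ∧ (p ∨ r) at every successor {0, 1, 2}.
        At 0: ◇r ∧ (p ∨ r) is true.
        At 1: ◇r ∧ (p ∨ r) is true.
        At 2: ◇r ∧ (p ∨ r) is true.
      So □(◇r ∧ (p ∨ r)) is true at 1.
  So □□(◇r ∧ (p ∨ r)) is true at 4.
Satisfying worlds: {0, 1, 2, 3, 4}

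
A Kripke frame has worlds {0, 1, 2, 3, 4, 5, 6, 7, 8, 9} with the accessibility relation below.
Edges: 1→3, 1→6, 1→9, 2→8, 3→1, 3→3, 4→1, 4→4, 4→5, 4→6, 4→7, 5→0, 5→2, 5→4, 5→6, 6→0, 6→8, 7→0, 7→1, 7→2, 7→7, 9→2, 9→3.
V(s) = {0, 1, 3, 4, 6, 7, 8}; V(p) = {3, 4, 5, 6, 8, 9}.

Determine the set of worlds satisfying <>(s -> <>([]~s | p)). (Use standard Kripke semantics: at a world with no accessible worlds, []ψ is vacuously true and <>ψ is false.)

Let φ = <>(s -> <>([]~s | p)). Evaluate φ at each world:
  0 (successors ∅): φ is false.
  1 (successors {3, 6, 9}): φ is true.
  2 (successors {8}): φ is false.
  3 (successors {1, 3}): φ is true.
  4 (successors {1, 4, 5, 6, 7}): φ is true.
  5 (successors {0, 2, 4, 6}): φ is true.
  6 (successors {0, 8}): φ is false.
  7 (successors {0, 1, 2, 7}): φ is true.
  8 (successors ∅): φ is false.
  9 (successors {2, 3}): φ is true.
For instance, at 6:
  At 6: <>(s -> <>([]~s | p)) requires s -> <>([]~s | p) at some successor in {0, 8}.
    At 0: s -> <>([]~s | p) is false.
    At 8: s -> <>([]~s | p) is false.
  So <>(s -> <>([]~s | p)) is false at 6.
Satisfying worlds: {1, 3, 4, 5, 7, 9}

1, 3, 4, 5, 7, 9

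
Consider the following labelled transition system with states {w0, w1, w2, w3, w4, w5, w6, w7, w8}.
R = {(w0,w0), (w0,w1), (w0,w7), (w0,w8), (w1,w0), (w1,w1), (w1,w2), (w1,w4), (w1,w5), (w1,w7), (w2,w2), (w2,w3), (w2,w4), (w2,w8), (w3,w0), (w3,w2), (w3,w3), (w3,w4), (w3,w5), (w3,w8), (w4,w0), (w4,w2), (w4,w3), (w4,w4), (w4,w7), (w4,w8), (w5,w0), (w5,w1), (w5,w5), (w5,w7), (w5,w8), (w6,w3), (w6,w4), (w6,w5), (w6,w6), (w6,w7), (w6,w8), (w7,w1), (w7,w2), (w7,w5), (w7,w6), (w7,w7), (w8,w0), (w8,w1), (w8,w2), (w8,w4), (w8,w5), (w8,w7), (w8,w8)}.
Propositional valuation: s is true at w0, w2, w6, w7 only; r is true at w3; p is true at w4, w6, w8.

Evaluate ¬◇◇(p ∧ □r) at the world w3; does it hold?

At w3: ◇◇(p ∧ □r) is false, so ¬◇◇(p ∧ □r) is true.
  At w3: ◇◇(p ∧ □r) requires ◇(p ∧ □r) at some successor in {w0, w2, w3, w4, w5, w8}.
    At w0: ◇(p ∧ □r) is false.
    At w2: ◇(p ∧ □r) is false.
    At w3: ◇(p ∧ □r) is false.
    At w4: ◇(p ∧ □r) is false.
    At w5: ◇(p ∧ □r) is false.
    At w8: ◇(p ∧ □r) is false.
  So ◇◇(p ∧ □r) is false at w3.

Yes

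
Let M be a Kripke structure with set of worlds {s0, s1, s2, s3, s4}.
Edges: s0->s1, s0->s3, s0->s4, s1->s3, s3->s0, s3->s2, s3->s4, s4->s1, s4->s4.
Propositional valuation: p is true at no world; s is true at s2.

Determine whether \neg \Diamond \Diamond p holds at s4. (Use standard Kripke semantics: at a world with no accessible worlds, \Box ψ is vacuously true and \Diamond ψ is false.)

Yes

At s4: \Diamond \Diamond p is false, so \neg \Diamond \Diamond p is true.
  At s4: \Diamond \Diamond p requires \Diamond p at some successor in {s1, s4}.
    At s1: \Diamond p is false.
    At s4: \Diamond p is false.
  So \Diamond \Diamond p is false at s4.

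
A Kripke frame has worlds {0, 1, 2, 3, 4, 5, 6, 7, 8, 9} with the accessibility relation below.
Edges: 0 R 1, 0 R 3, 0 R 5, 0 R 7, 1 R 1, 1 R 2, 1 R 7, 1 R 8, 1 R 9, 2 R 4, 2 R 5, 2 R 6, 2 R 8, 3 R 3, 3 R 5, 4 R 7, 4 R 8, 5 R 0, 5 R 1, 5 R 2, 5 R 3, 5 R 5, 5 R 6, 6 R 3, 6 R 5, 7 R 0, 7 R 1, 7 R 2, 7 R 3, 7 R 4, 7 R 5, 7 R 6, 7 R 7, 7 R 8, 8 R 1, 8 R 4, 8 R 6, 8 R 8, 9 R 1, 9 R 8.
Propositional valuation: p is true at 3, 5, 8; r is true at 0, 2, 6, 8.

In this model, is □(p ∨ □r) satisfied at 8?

No

Recall that □ψ holds at a world iff ψ holds at every accessible world, and ◇ψ holds iff ψ holds at some accessible world.
At 8: □(p ∨ □r) requires p ∨ □r at every successor {1, 4, 6, 8}.
  p ∨ □r fails at 1, so □(p ∨ □r) is false at 8.
    At 1: p is false, □r is false, so p ∨ □r is false.
      At 1: □r requires r at every successor {1, 2, 7, 8, 9}.
        r fails at 1, so □r is false at 1.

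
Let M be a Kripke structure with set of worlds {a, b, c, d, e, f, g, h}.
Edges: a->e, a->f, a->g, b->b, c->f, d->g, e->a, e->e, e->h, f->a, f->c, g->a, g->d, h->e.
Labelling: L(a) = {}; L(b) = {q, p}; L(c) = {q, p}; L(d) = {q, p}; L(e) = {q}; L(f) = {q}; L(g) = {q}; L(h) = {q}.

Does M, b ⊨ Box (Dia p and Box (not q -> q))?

Yes

At b: Box (Dia p and Box (not q -> q)) requires Dia p and Box (not q -> q) at every successor {b}.
    At b: Dia p is true, Box (not q -> q) is true, so Dia p and Box (not q -> q) is true.
      At b: Dia p requires p at some successor in {b}.
        p holds at b, so Dia p is true at b.
      At b: Box (not q -> q) requires not q -> q at every successor {b}.
        At b: not q -> q is true.
      So Box (not q -> q) is true at b.
So Box (Dia p and Box (not q -> q)) is true at b.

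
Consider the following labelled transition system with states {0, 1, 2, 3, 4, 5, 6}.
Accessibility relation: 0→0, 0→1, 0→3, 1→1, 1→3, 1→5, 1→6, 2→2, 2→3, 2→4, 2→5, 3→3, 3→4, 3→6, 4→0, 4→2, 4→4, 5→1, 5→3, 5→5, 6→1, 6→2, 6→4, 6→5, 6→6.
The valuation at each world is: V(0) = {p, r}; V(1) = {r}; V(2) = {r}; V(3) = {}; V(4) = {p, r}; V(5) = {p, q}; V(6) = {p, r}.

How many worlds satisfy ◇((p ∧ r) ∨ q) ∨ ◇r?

Recall that ◇ψ holds at a world iff ψ holds at some accessible world.
Let φ = ◇((p ∧ r) ∨ q) ∨ ◇r. Evaluate φ at each world:
  0 (successors {0, 1, 3}): φ is true.
  1 (successors {1, 3, 5, 6}): φ is true.
  2 (successors {2, 3, 4, 5}): φ is true.
  3 (successors {3, 4, 6}): φ is true.
  4 (successors {0, 2, 4}): φ is true.
  5 (successors {1, 3, 5}): φ is true.
  6 (successors {1, 2, 4, 5, 6}): φ is true.
For instance, at 5:
  At 5: ◇((p ∧ r) ∨ q) is true, ◇r is true, so ◇((p ∧ r) ∨ q) ∨ ◇r is true.
    At 5: ◇((p ∧ r) ∨ q) requires (p ∧ r) ∨ q at some successor in {1, 3, 5}.
      (p ∧ r) ∨ q holds at 5, so ◇((p ∧ r) ∨ q) is true at 5.
    At 5: ◇r requires r at some successor in {1, 3, 5}.
      r holds at 1, so ◇r is true at 5.
Satisfying worlds: {0, 1, 2, 3, 4, 5, 6}

7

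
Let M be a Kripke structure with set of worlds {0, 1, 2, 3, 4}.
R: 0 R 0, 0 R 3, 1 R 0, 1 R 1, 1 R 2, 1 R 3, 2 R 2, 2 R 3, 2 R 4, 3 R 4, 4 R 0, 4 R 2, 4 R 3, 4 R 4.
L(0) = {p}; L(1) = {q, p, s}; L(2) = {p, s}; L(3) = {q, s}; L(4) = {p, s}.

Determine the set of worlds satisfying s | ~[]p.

Let φ = s | ~[]p. Evaluate φ at each world:
  0 (successors {0, 3}): φ is true.
  1 (successors {0, 1, 2, 3}): φ is true.
  2 (successors {2, 3, 4}): φ is true.
  3 (successors {4}): φ is true.
  4 (successors {0, 2, 3, 4}): φ is true.
For instance, at 3:
  At 3: s is true, ~[]p is false, so s | ~[]p is true.
    At 3: []p is true, so ~[]p is false.
      At 3: []p requires p at every successor {4}.
        At 4: p is true.
      So []p is true at 3.
Satisfying worlds: {0, 1, 2, 3, 4}

0, 1, 2, 3, 4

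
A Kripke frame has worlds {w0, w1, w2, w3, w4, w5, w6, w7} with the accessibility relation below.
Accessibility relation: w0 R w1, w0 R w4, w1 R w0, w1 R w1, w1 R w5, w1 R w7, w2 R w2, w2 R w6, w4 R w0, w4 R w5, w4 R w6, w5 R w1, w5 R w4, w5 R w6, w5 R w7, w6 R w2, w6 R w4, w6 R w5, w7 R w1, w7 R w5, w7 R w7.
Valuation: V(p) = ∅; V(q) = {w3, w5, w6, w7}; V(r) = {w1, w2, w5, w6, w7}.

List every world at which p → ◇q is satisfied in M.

Let φ = p → ◇q. Evaluate φ at each world:
  w0 (successors {w1, w4}): φ is true.
  w1 (successors {w0, w1, w5, w7}): φ is true.
  w2 (successors {w2, w6}): φ is true.
  w3 (successors ∅): φ is true.
  w4 (successors {w0, w5, w6}): φ is true.
  w5 (successors {w1, w4, w6, w7}): φ is true.
  w6 (successors {w2, w4, w5}): φ is true.
  w7 (successors {w1, w5, w7}): φ is true.
For instance, at w1:
  At w1: p is false, ◇q is true, so p → ◇q is true.
    At w1: ◇q requires q at some successor in {w0, w1, w5, w7}.
      q holds at w5, so ◇q is true at w1.
Satisfying worlds: {w0, w1, w2, w3, w4, w5, w6, w7}

w0, w1, w2, w3, w4, w5, w6, w7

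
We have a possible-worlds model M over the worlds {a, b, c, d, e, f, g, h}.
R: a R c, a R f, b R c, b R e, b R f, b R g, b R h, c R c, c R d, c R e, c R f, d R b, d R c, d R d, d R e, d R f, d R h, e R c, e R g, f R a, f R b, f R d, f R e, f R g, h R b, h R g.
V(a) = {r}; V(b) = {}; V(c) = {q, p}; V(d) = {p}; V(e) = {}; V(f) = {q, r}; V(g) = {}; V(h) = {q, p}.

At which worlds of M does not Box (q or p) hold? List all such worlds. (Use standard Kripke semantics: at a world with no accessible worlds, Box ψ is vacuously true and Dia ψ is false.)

b, c, d, e, f, h

Let φ = not Box (q or p). Evaluate φ at each world:
  a (successors {c, f}): φ is false.
  b (successors {c, e, f, g, h}): φ is true.
  c (successors {c, d, e, f}): φ is true.
  d (successors {b, c, d, e, f, h}): φ is true.
  e (successors {c, g}): φ is true.
  f (successors {a, b, d, e, g}): φ is true.
  g (successors ∅): φ is false.
  h (successors {b, g}): φ is true.
For instance, at e:
  At e: Box (q or p) is false, so not Box (q or p) is true.
    At e: Box (q or p) requires q or p at every successor {c, g}.
      q or p fails at g, so Box (q or p) is false at e.
Satisfying worlds: {b, c, d, e, f, h}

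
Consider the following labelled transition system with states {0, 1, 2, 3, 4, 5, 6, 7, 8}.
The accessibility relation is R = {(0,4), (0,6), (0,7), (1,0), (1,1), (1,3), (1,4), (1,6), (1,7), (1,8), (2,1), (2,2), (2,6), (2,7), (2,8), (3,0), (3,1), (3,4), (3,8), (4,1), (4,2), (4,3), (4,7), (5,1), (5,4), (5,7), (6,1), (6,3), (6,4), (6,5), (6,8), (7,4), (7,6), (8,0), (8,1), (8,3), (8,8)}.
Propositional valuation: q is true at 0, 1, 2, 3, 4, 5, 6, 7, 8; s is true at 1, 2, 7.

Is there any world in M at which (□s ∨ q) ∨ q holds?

Let φ = (□s ∨ q) ∨ q. Evaluate φ at each world:
  0 (successors {4, 6, 7}): φ is true.
  1 (successors {0, 1, 3, 4, 6, 7, 8}): φ is true.
  2 (successors {1, 2, 6, 7, 8}): φ is true.
  3 (successors {0, 1, 4, 8}): φ is true.
  4 (successors {1, 2, 3, 7}): φ is true.
  5 (successors {1, 4, 7}): φ is true.
  6 (successors {1, 3, 4, 5, 8}): φ is true.
  7 (successors {4, 6}): φ is true.
  8 (successors {0, 1, 3, 8}): φ is true.
Detail at 0 (witness):
  At 0: □s ∨ q is true, q is true, so (□s ∨ q) ∨ q is true.
    At 0: □s is false, q is true, so □s ∨ q is true.
      At 0: □s requires s at every successor {4, 6, 7}.
        s fails at 4, so □s is false at 0.

Yes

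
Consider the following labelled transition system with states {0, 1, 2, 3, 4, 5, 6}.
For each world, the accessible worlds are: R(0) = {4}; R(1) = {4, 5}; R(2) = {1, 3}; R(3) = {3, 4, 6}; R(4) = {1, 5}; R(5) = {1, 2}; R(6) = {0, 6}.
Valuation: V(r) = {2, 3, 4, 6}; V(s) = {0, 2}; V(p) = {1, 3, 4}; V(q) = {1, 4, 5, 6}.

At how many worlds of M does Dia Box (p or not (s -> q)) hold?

Recall that Box ψ holds at a world iff ψ holds at every accessible world, and Dia ψ holds iff ψ holds at some accessible world.
Let φ = Dia Box (p or not (s -> q)). Evaluate φ at each world:
  0 (successors {4}): φ is false.
  1 (successors {4, 5}): φ is true.
  2 (successors {1, 3}): φ is false.
  3 (successors {3, 4, 6}): φ is false.
  4 (successors {1, 5}): φ is true.
  5 (successors {1, 2}): φ is true.
  6 (successors {0, 6}): φ is true.
For instance, at 2:
  At 2: Dia Box (p or not (s -> q)) requires Box (p or not (s -> q)) at some successor in {1, 3}.
    At 1: Box (p or not (s -> q)) is false.
    At 3: Box (p or not (s -> q)) is false.
  So Dia Box (p or not (s -> q)) is false at 2.
Satisfying worlds: {1, 4, 5, 6}

4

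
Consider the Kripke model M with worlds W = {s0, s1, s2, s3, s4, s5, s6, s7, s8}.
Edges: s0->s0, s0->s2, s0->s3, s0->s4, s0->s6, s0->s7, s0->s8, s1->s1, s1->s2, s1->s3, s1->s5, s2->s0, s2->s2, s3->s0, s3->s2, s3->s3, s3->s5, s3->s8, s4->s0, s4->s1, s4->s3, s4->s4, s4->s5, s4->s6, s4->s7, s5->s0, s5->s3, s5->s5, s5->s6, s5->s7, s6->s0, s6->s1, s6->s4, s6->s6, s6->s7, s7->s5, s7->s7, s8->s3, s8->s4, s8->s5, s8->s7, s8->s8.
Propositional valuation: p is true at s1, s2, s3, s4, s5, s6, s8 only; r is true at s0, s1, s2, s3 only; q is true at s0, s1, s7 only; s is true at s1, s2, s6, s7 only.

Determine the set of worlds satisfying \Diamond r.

s0, s1, s2, s3, s4, s5, s6, s8

Let φ = \Diamond r. Evaluate φ at each world:
  s0 (successors {s0, s2, s3, s4, s6, s7, s8}): φ is true.
  s1 (successors {s1, s2, s3, s5}): φ is true.
  s2 (successors {s0, s2}): φ is true.
  s3 (successors {s0, s2, s3, s5, s8}): φ is true.
  s4 (successors {s0, s1, s3, s4, s5, s6, s7}): φ is true.
  s5 (successors {s0, s3, s5, s6, s7}): φ is true.
  s6 (successors {s0, s1, s4, s6, s7}): φ is true.
  s7 (successors {s5, s7}): φ is false.
  s8 (successors {s3, s4, s5, s7, s8}): φ is true.
For instance, at s0:
  At s0: \Diamond r requires r at some successor in {s0, s2, s3, s4, s6, s7, s8}.
    r holds at s0, so \Diamond r is true at s0.
Satisfying worlds: {s0, s1, s2, s3, s4, s5, s6, s8}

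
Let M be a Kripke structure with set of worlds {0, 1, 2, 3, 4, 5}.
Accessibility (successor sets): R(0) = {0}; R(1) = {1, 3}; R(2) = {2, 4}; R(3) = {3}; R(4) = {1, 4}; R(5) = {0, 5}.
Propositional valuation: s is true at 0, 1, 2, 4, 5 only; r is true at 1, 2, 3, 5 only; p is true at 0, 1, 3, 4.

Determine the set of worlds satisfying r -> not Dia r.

Let φ = r -> not Dia r. Evaluate φ at each world:
  0 (successors {0}): φ is true.
  1 (successors {1, 3}): φ is false.
  2 (successors {2, 4}): φ is false.
  3 (successors {3}): φ is false.
  4 (successors {1, 4}): φ is true.
  5 (successors {0, 5}): φ is false.
For instance, at 2:
  At 2: r is true, not Dia r is false, so r -> not Dia r is false.
    At 2: Dia r is true, so not Dia r is false.
      At 2: Dia r requires r at some successor in {2, 4}.
        r holds at 2, so Dia r is true at 2.
Satisfying worlds: {0, 4}

0, 4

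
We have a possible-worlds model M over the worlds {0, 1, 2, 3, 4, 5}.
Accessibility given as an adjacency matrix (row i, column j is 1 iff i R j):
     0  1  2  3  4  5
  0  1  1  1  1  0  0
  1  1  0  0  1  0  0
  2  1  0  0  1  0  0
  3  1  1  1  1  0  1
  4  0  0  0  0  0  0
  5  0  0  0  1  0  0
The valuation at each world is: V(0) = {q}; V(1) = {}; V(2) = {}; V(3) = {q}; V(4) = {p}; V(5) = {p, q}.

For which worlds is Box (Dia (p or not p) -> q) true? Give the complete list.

1, 2, 4, 5

Recall that Box ψ holds at a world iff ψ holds at every accessible world, and Dia ψ holds iff ψ holds at some accessible world.
Let φ = Box (Dia (p or not p) -> q). Evaluate φ at each world:
  0 (successors {0, 1, 2, 3}): φ is false.
  1 (successors {0, 3}): φ is true.
  2 (successors {0, 3}): φ is true.
  3 (successors {0, 1, 2, 3, 5}): φ is false.
  4 (successors ∅): φ is true.
  5 (successors {3}): φ is true.
For instance, at 3:
  At 3: Box (Dia (p or not p) -> q) requires Dia (p or not p) -> q at every successor {0, 1, 2, 3, 5}.
    Dia (p or not p) -> q fails at 1, so Box (Dia (p or not p) -> q) is false at 3.
      At 1: Dia (p or not p) is true, q is false, so Dia (p or not p) -> q is false.
Satisfying worlds: {1, 2, 4, 5}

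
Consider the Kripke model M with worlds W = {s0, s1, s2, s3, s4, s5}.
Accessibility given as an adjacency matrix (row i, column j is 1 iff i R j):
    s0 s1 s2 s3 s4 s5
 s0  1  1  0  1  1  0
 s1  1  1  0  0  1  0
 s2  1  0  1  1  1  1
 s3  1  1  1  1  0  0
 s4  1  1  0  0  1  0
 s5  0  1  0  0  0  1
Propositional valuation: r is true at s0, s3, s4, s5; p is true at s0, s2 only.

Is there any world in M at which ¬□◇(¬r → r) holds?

Let φ = ¬□◇(¬r → r). Evaluate φ at each world:
  s0 (successors {s0, s1, s3, s4}): φ is false.
  s1 (successors {s0, s1, s4}): φ is false.
  s2 (successors {s0, s2, s3, s4, s5}): φ is false.
  s3 (successors {s0, s1, s2, s3}): φ is false.
  s4 (successors {s0, s1, s4}): φ is false.
  s5 (successors {s1, s5}): φ is false.
For instance, at s4:
  At s4: □◇(¬r → r) is true, so ¬□◇(¬r → r) is false.
    At s4: □◇(¬r → r) requires ◇(¬r → r) at every successor {s0, s1, s4}.
      At s0: ◇(¬r → r) is true.
      At s1: ◇(¬r → r) is true.
      At s4: ◇(¬r → r) is true.
    So □◇(¬r → r) is true at s4.

No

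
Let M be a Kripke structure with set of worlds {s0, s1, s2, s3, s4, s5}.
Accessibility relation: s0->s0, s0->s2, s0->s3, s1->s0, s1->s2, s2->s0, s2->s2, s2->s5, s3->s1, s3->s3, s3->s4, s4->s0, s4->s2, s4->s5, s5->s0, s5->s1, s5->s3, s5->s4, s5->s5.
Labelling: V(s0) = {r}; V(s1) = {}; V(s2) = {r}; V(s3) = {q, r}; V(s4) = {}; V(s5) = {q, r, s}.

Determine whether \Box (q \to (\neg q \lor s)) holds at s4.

At s4: \Box (q \to (\neg q \lor s)) requires q \to (\neg q \lor s) at every successor {s0, s2, s5}.
  At s0: q \to (\neg q \lor s) is true.
  At s2: q \to (\neg q \lor s) is true.
  At s5: q \to (\neg q \lor s) is true.
So \Box (q \to (\neg q \lor s)) is true at s4.

Yes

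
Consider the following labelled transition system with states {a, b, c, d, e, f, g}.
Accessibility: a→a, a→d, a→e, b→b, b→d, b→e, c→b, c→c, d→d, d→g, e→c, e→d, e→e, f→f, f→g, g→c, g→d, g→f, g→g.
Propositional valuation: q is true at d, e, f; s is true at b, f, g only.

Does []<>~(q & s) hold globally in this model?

Yes

Recall that []ψ holds at a world iff ψ holds at every accessible world, and <>ψ holds iff ψ holds at some accessible world.
Let φ = []<>~(q & s). Evaluate φ at each world:
  a (successors {a, d, e}): φ is true.
  b (successors {b, d, e}): φ is true.
  c (successors {b, c}): φ is true.
  d (successors {d, g}): φ is true.
  e (successors {c, d, e}): φ is true.
  f (successors {f, g}): φ is true.
  g (successors {c, d, f, g}): φ is true.
For instance, at f:
  At f: []<>~(q & s) requires <>~(q & s) at every successor {f, g}.
      At f: <>~(q & s) requires ~(q & s) at some successor in {f, g}.
        ~(q & s) holds at g, so <>~(q & s) is true at f.
      At g: <>~(q & s) requires ~(q & s) at some successor in {c, d, f, g}.
        ~(q & s) holds at c, so <>~(q & s) is true at g.
  So []<>~(q & s) is true at f.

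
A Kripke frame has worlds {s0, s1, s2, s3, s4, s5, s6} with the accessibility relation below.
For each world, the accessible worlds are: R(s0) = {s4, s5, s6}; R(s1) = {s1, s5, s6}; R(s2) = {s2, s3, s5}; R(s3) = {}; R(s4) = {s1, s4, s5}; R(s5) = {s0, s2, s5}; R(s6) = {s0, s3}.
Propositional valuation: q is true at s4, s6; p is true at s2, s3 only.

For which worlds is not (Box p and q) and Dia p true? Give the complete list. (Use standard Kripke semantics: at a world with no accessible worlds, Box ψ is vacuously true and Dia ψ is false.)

Let φ = not (Box p and q) and Dia p. Evaluate φ at each world:
  s0 (successors {s4, s5, s6}): φ is false.
  s1 (successors {s1, s5, s6}): φ is false.
  s2 (successors {s2, s3, s5}): φ is true.
  s3 (successors ∅): φ is false.
  s4 (successors {s1, s4, s5}): φ is false.
  s5 (successors {s0, s2, s5}): φ is true.
  s6 (successors {s0, s3}): φ is true.
For instance, at s2:
  At s2: not (Box p and q) is true, Dia p is true, so not (Box p and q) and Dia p is true.
    At s2: Box p and q is false, so not (Box p and q) is true.
      At s2: Box p is false, q is false, so Box p and q is false.
    At s2: Dia p requires p at some successor in {s2, s3, s5}.
      p holds at s2, so Dia p is true at s2.
Satisfying worlds: {s2, s5, s6}

s2, s5, s6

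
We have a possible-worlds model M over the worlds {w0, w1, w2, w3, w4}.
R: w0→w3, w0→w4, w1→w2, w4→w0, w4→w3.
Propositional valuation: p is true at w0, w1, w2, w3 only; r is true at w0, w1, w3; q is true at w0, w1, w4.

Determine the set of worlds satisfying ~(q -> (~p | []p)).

Let φ = ~(q -> (~p | []p)). Evaluate φ at each world:
  w0 (successors {w3, w4}): φ is true.
  w1 (successors {w2}): φ is false.
  w2 (successors ∅): φ is false.
  w3 (successors ∅): φ is false.
  w4 (successors {w0, w3}): φ is false.
For instance, at w4:
  At w4: q -> (~p | []p) is true, so ~(q -> (~p | []p)) is false.
    At w4: q is true, ~p | []p is true, so q -> (~p | []p) is true.
      At w4: ~p is true, []p is true, so ~p | []p is true.
Satisfying worlds: {w0}

w0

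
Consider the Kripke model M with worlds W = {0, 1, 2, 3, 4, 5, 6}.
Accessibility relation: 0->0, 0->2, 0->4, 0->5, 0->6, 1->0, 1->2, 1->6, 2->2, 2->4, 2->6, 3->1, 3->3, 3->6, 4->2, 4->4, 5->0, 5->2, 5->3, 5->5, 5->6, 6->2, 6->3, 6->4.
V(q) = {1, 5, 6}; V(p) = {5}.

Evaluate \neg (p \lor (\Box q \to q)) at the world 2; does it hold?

No

At 2: p \lor (\Box q \to q) is true, so \neg (p \lor (\Box q \to q)) is false.
  At 2: p is false, \Box q \to q is true, so p \lor (\Box q \to q) is true.
    At 2: \Box q is false, q is false, so \Box q \to q is true.
      At 2: \Box q requires q at every successor {2, 4, 6}.
        q fails at 2, so \Box q is false at 2.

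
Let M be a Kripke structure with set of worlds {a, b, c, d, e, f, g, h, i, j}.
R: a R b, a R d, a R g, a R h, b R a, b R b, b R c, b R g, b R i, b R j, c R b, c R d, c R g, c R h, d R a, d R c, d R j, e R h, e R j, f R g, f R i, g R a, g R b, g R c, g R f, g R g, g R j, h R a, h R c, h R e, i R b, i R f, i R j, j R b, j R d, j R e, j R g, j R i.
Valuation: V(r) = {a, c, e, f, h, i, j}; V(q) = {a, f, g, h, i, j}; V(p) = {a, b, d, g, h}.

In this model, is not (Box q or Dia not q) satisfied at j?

At j: Box q or Dia not q is true, so not (Box q or Dia not q) is false.
  At j: Box q is false, Dia not q is true, so Box q or Dia not q is true.
    At j: Box q requires q at every successor {b, d, e, g, i}.
      q fails at b, so Box q is false at j.
    At j: Dia not q requires not q at some successor in {b, d, e, g, i}.
      not q holds at b, so Dia not q is true at j.

No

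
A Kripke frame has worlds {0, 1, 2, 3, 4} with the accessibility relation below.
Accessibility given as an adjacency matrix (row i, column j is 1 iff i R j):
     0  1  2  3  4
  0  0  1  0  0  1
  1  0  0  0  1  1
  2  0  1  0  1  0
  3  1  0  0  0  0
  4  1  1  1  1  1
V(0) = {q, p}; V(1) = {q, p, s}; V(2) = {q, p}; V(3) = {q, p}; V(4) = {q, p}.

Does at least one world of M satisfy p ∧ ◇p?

Yes

Let φ = p ∧ ◇p. Evaluate φ at each world:
  0 (successors {1, 4}): φ is true.
  1 (successors {3, 4}): φ is true.
  2 (successors {1, 3}): φ is true.
  3 (successors {0}): φ is true.
  4 (successors {0, 1, 2, 3, 4}): φ is true.
Detail at 0 (witness):
  At 0: p is true, ◇p is true, so p ∧ ◇p is true.
    At 0: ◇p requires p at some successor in {1, 4}.
      p holds at 1, so ◇p is true at 0.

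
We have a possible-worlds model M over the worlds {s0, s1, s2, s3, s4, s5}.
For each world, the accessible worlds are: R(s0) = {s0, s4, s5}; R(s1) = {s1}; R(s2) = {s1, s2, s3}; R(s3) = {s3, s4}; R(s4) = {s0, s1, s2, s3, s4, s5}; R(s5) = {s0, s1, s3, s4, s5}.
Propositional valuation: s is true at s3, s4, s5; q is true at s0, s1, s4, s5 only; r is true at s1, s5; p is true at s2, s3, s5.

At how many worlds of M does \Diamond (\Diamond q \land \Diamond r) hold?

Let φ = \Diamond (\Diamond q \land \Diamond r). Evaluate φ at each world:
  s0 (successors {s0, s4, s5}): φ is true.
  s1 (successors {s1}): φ is true.
  s2 (successors {s1, s2, s3}): φ is true.
  s3 (successors {s3, s4}): φ is true.
  s4 (successors {s0, s1, s2, s3, s4, s5}): φ is true.
  s5 (successors {s0, s1, s3, s4, s5}): φ is true.
For instance, at s3:
  At s3: \Diamond (\Diamond q \land \Diamond r) requires \Diamond q \land \Diamond r at some successor in {s3, s4}.
    \Diamond q \land \Diamond r holds at s4, so \Diamond (\Diamond q \land \Diamond r) is true at s3.
      At s4: \Diamond q is true, \Diamond r is true, so \Diamond q \land \Diamond r is true.
Satisfying worlds: {s0, s1, s2, s3, s4, s5}

6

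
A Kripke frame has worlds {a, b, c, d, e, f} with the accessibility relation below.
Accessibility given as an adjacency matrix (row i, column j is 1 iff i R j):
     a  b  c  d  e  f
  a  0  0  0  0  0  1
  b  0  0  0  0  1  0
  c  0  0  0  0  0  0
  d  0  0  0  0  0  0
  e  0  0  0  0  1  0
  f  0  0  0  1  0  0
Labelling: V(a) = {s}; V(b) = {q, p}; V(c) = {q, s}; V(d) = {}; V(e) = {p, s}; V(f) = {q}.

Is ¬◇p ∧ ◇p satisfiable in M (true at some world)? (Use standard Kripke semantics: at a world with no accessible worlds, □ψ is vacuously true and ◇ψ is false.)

No

Let φ = ¬◇p ∧ ◇p. Evaluate φ at each world:
  a (successors {f}): φ is false.
  b (successors {e}): φ is false.
  c (successors ∅): φ is false.
  d (successors ∅): φ is false.
  e (successors {e}): φ is false.
  f (successors {d}): φ is false.
For instance, at a:
  At a: ¬◇p is true, ◇p is false, so ¬◇p ∧ ◇p is false.
    At a: ◇p is false, so ¬◇p is true.
      At a: ◇p requires p at some successor in {f}.
        At f: p is false.
      So ◇p is false at a.
    At a: ◇p requires p at some successor in {f}.
      At f: p is false.
    So ◇p is false at a.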